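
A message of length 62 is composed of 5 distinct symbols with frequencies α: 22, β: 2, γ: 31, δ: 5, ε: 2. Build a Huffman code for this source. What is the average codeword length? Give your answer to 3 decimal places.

Probabilities are the counts divided by 62.
Repeatedly combine the two least-probable nodes; the expected code length is the sum of the merged weights.
merge 1/31 + 1/31 → 2/31
merge 2/31 + 5/62 → 9/62
merge 9/62 + 11/31 → 1/2
merge 1/2 + 1/2 → 1
L = 2/31 + 9/62 + 1/2 + 1 = 53/31 ≈ 1.710 bits/symbol.

1.710 bits/symbol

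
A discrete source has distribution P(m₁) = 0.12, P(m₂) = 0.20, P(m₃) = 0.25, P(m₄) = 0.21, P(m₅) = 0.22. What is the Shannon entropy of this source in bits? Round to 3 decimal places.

H = −Σ pᵢ log₂ pᵢ.
−0.12·log₂(0.12) = 0.3671
−0.20·log₂(0.20) = 0.4644
−0.25·log₂(0.25) = 0.5000
−0.21·log₂(0.21) = 0.4728
−0.22·log₂(0.22) = 0.4806
Sum ≈ 2.2848 → 2.285 bits.

2.285 bits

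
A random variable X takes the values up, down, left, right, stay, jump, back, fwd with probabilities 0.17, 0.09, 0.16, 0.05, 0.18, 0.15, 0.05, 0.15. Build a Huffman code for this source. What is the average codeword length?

2.92 bits/symbol

Repeatedly combine the two least-probable nodes; the expected code length is the sum of the merged weights.
merge 1/20 + 1/20 → 1/10
merge 9/100 + 1/10 → 19/100
merge 3/20 + 3/20 → 3/10
merge 4/25 + 17/100 → 33/100
merge 9/50 + 19/100 → 37/100
merge 3/10 + 33/100 → 63/100
merge 37/100 + 63/100 → 1
L = 1/10 + 19/100 + 3/10 + 33/100 + 37/100 + 63/100 + 1 = 73/25 = 2.92 bits/symbol.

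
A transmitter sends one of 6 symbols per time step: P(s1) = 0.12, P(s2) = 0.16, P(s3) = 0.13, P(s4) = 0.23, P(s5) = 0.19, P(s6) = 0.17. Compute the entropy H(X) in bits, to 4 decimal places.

H = −Σ pᵢ log₂ pᵢ.
−0.12·log₂(0.12) = 0.3671
−0.16·log₂(0.16) = 0.4230
−0.13·log₂(0.13) = 0.3826
−0.23·log₂(0.23) = 0.4877
−0.19·log₂(0.19) = 0.4552
−0.17·log₂(0.17) = 0.4346
Sum ≈ 2.5502 → 2.5502 bits.

2.5502 bits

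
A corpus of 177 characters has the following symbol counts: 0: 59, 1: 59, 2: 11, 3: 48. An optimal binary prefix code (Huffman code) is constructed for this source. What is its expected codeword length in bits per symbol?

Probabilities are the counts divided by 177.
Repeatedly combine the two least-probable nodes; the expected code length is the sum of the merged weights.
merge 11/177 + 16/59 → 1/3
merge 1/3 + 1/3 → 2/3
merge 1/3 + 2/3 → 1
L = 1/3 + 2/3 + 1 = 2 bits/symbol.

2 bits/symbol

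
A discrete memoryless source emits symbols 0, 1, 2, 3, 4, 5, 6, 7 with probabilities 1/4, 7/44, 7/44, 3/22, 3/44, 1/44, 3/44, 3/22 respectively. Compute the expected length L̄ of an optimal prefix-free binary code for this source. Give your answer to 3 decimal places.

2.841 bits/symbol

Repeatedly combine the two least-probable nodes; the expected code length is the sum of the merged weights.
merge 1/44 + 3/44 → 1/11
merge 3/44 + 1/11 → 7/44
merge 3/22 + 3/22 → 3/11
merge 7/44 + 7/44 → 7/22
merge 7/44 + 1/4 → 9/22
merge 3/11 + 7/22 → 13/22
merge 9/22 + 13/22 → 1
L = 1/11 + 7/44 + 3/11 + 7/22 + 9/22 + 13/22 + 1 = 125/44 ≈ 2.841 bits/symbol.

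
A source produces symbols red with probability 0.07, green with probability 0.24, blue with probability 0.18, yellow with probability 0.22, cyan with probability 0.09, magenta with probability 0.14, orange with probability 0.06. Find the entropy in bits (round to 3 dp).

2.642 bits

H = −Σ pᵢ log₂ pᵢ.
−0.07·log₂(0.07) = 0.2686
−0.24·log₂(0.24) = 0.4941
−0.18·log₂(0.18) = 0.4453
−0.22·log₂(0.22) = 0.4806
−0.09·log₂(0.09) = 0.3127
−0.14·log₂(0.14) = 0.3971
−0.06·log₂(0.06) = 0.2435
Sum ≈ 2.6419 → 2.642 bits.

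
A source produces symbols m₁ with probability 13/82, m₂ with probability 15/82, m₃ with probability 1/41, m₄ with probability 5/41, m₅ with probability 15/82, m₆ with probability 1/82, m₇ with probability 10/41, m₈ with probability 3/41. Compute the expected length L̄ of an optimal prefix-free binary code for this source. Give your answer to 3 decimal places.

2.720 bits/symbol

Repeatedly combine the two least-probable nodes; the expected code length is the sum of the merged weights.
merge 1/82 + 1/41 → 3/82
merge 3/82 + 3/41 → 9/82
merge 9/82 + 5/41 → 19/82
merge 13/82 + 15/82 → 14/41
merge 15/82 + 19/82 → 17/41
merge 10/41 + 14/41 → 24/41
merge 17/41 + 24/41 → 1
L = 3/82 + 9/82 + 19/82 + 14/41 + 17/41 + 24/41 + 1 = 223/82 ≈ 2.720 bits/symbol.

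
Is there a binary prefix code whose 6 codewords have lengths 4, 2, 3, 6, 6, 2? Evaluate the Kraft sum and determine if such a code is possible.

0.71875; yes

With common denominator 2^6 = 64: Σ 2^(−ℓᵢ) = 4/64 + 16/64 + 8/64 + 1/64 + 1/64 + 16/64 = 46/64 = 0.71875.
Kraft's inequality requires Σ ≤ 1; here Σ = 0.71875 ≤ 1, so such a prefix code exists.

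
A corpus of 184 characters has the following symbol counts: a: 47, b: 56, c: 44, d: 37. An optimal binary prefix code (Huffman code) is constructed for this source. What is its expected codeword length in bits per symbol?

2 bits/symbol

Probabilities are the counts divided by 184.
Repeatedly combine the two least-probable nodes; the expected code length is the sum of the merged weights.
merge 37/184 + 11/46 → 81/184
merge 47/184 + 7/23 → 103/184
merge 81/184 + 103/184 → 1
L = 81/184 + 103/184 + 1 = 2 bits/symbol.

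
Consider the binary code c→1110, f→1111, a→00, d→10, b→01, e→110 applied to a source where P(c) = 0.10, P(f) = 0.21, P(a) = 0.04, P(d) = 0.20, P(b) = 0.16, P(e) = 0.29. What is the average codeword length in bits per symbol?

2.91 bits/symbol

L̄ = Σ pᵢ·ℓᵢ = 0.10·4 + 0.21·4 + 0.04·2 + 0.20·2 + 0.16·2 + 0.29·3 = 2.91 bits/symbol.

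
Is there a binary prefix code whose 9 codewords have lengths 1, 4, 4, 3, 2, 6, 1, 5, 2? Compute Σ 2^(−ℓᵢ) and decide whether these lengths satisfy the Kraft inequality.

With common denominator 2^6 = 64: Σ 2^(−ℓᵢ) = 32/64 + 4/64 + 4/64 + 8/64 + 16/64 + 1/64 + 32/64 + 2/64 + 16/64 = 115/64 = 1.796875.
Kraft's inequality requires Σ ≤ 1; here Σ = 1.796875 > 1, so no such prefix code exists.

1.796875; no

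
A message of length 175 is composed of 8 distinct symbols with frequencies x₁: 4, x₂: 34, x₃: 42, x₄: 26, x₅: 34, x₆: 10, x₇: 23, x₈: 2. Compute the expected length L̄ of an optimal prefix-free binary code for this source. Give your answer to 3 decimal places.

2.691 bits/symbol

Probabilities are the counts divided by 175.
Repeatedly combine the two least-probable nodes; the expected code length is the sum of the merged weights.
merge 2/175 + 4/175 → 6/175
merge 6/175 + 2/35 → 16/175
merge 16/175 + 23/175 → 39/175
merge 26/175 + 34/175 → 12/35
merge 34/175 + 39/175 → 73/175
merge 6/25 + 12/35 → 102/175
merge 73/175 + 102/175 → 1
L = 6/175 + 16/175 + 39/175 + 12/35 + 73/175 + 102/175 + 1 = 471/175 ≈ 2.691 bits/symbol.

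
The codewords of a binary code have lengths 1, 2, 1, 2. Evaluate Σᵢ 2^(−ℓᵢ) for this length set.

1.5

With common denominator 2^2 = 4: Σ 2^(−ℓᵢ) = 2/4 + 1/4 + 2/4 + 1/4 = 6/4 = 1.5.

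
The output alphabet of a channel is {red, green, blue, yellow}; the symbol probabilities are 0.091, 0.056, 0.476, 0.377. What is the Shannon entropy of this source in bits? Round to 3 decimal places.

H = −Σ pᵢ log₂ pᵢ.
−0.091·log₂(0.091) = 0.3147
−0.056·log₂(0.056) = 0.2329
−0.476·log₂(0.476) = 0.5098
−0.377·log₂(0.377) = 0.5306
Sum ≈ 1.5879 → 1.588 bits.

1.588 bits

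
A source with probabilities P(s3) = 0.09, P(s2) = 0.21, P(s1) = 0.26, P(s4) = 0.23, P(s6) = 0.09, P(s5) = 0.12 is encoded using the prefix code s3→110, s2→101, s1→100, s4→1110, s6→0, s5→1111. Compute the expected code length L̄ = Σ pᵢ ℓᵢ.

3.17 bits/symbol

L̄ = Σ pᵢ·ℓᵢ = 0.09·3 + 0.21·3 + 0.26·3 + 0.23·4 + 0.09·1 + 0.12·4 = 3.17 bits/symbol.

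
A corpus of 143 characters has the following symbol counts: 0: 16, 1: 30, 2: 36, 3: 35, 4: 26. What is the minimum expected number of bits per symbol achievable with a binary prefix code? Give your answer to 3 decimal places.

Probabilities are the counts divided by 143.
Repeatedly combine the two least-probable nodes; the expected code length is the sum of the merged weights.
merge 16/143 + 2/11 → 42/143
merge 30/143 + 35/143 → 5/11
merge 36/143 + 42/143 → 6/11
merge 5/11 + 6/11 → 1
L = 42/143 + 5/11 + 6/11 + 1 = 328/143 ≈ 2.294 bits/symbol.

2.294 bits/symbol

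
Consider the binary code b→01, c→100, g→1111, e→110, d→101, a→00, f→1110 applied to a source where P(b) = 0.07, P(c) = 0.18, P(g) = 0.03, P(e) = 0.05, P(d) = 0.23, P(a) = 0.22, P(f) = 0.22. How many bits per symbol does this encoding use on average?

L̄ = Σ pᵢ·ℓᵢ = 0.07·2 + 0.18·3 + 0.03·4 + 0.05·3 + 0.23·3 + 0.22·2 + 0.22·4 = 2.96 bits/symbol.

2.96 bits/symbol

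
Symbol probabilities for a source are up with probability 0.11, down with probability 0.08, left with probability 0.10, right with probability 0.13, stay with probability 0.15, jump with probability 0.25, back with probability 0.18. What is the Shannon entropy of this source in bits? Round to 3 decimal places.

H = −Σ pᵢ log₂ pᵢ.
−0.11·log₂(0.11) = 0.3503
−0.08·log₂(0.08) = 0.2915
−0.10·log₂(0.10) = 0.3322
−0.13·log₂(0.13) = 0.3826
−0.15·log₂(0.15) = 0.4105
−0.25·log₂(0.25) = 0.5000
−0.18·log₂(0.18) = 0.4453
Sum ≈ 2.7125 → 2.712 bits.

2.712 bits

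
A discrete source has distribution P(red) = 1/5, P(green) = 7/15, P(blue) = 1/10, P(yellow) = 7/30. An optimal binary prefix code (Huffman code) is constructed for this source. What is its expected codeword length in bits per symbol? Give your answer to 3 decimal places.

Repeatedly combine the two least-probable nodes; the expected code length is the sum of the merged weights.
merge 1/10 + 1/5 → 3/10
merge 7/30 + 3/10 → 8/15
merge 7/15 + 8/15 → 1
L = 3/10 + 8/15 + 1 = 11/6 ≈ 1.833 bits/symbol.

1.833 bits/symbol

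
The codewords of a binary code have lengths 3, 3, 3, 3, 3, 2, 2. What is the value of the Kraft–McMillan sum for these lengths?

1.125

With common denominator 2^3 = 8: Σ 2^(−ℓᵢ) = 1/8 + 1/8 + 1/8 + 1/8 + 1/8 + 2/8 + 2/8 = 9/8 = 1.125.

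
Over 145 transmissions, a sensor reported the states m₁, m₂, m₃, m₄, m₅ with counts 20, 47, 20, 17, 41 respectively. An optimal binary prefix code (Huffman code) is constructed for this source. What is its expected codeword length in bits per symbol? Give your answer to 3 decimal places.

Probabilities are the counts divided by 145.
Repeatedly combine the two least-probable nodes; the expected code length is the sum of the merged weights.
merge 17/145 + 4/29 → 37/145
merge 4/29 + 37/145 → 57/145
merge 41/145 + 47/145 → 88/145
merge 57/145 + 88/145 → 1
L = 37/145 + 57/145 + 88/145 + 1 = 327/145 ≈ 2.255 bits/symbol.

2.255 bits/symbol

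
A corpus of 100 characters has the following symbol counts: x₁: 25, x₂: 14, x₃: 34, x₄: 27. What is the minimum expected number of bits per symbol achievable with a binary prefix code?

Probabilities are the counts divided by 100.
Repeatedly combine the two least-probable nodes; the expected code length is the sum of the merged weights.
merge 7/50 + 1/4 → 39/100
merge 27/100 + 17/50 → 61/100
merge 39/100 + 61/100 → 1
L = 39/100 + 61/100 + 1 = 2 bits/symbol.

2 bits/symbol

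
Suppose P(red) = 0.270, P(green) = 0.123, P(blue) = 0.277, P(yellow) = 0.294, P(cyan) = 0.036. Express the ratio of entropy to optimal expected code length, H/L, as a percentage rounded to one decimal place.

Entropy H = −Σ p log₂ p ≈ 2.0868 bits.
Huffman merges: 9/250+123/1000→159/1000; 159/1000+27/100→429/1000; 277/1000+147/500→571/1000; 429/1000+571/1000→1. L = 2159/1000 ≈ 2.1590.
Efficiency = H/L = 2.0868/2.1590 = 96.7%.

96.7%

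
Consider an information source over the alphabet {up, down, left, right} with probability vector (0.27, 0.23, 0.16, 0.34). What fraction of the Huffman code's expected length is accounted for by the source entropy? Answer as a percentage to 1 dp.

Entropy H = −Σ p log₂ p ≈ 1.9499 bits.
Huffman merges: 4/25+23/100→39/100; 27/100+17/50→61/100; 39/100+61/100→1. L = 2 ≈ 2.0000.
Efficiency = H/L = 1.9499/2.0000 = 97.5%.

97.5%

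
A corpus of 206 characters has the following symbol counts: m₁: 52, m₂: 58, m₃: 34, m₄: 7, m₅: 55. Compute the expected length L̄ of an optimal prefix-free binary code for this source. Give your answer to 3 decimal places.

2.199 bits/symbol

Probabilities are the counts divided by 206.
Repeatedly combine the two least-probable nodes; the expected code length is the sum of the merged weights.
merge 7/206 + 17/103 → 41/206
merge 41/206 + 26/103 → 93/206
merge 55/206 + 29/103 → 113/206
merge 93/206 + 113/206 → 1
L = 41/206 + 93/206 + 113/206 + 1 = 453/206 ≈ 2.199 bits/symbol.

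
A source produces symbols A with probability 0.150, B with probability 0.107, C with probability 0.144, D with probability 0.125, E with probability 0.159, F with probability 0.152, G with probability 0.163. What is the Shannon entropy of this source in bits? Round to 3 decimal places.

H = −Σ pᵢ log₂ pᵢ.
−0.150·log₂(0.150) = 0.4105
−0.107·log₂(0.107) = 0.3450
−0.144·log₂(0.144) = 0.4026
−0.125·log₂(0.125) = 0.3750
−0.159·log₂(0.159) = 0.4218
−0.152·log₂(0.152) = 0.4131
−0.163·log₂(0.163) = 0.4266
Sum ≈ 2.7947 → 2.795 bits.

2.795 bits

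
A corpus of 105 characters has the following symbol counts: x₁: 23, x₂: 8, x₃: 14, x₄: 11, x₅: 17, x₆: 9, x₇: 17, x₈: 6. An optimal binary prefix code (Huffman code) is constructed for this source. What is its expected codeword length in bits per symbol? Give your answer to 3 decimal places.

Probabilities are the counts divided by 105.
Repeatedly combine the two least-probable nodes; the expected code length is the sum of the merged weights.
merge 2/35 + 8/105 → 2/15
merge 3/35 + 11/105 → 4/21
merge 2/15 + 2/15 → 4/15
merge 17/105 + 17/105 → 34/105
merge 4/21 + 23/105 → 43/105
merge 4/15 + 34/105 → 62/105
merge 43/105 + 62/105 → 1
L = 2/15 + 4/21 + 4/15 + 34/105 + 43/105 + 62/105 + 1 = 102/35 ≈ 2.914 bits/symbol.

2.914 bits/symbol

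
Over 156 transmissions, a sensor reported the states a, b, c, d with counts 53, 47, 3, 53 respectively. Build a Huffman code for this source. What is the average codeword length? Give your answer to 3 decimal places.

Probabilities are the counts divided by 156.
Repeatedly combine the two least-probable nodes; the expected code length is the sum of the merged weights.
merge 1/52 + 47/156 → 25/78
merge 25/78 + 53/156 → 103/156
merge 53/156 + 103/156 → 1
L = 25/78 + 103/156 + 1 = 103/52 ≈ 1.981 bits/symbol.

1.981 bits/symbol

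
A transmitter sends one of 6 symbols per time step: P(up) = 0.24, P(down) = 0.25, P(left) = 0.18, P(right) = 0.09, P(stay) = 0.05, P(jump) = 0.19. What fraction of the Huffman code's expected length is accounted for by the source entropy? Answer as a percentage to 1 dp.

98.5%

Entropy H = −Σ p log₂ p ≈ 2.4234 bits.
Huffman merges: 1/20+9/100→7/50; 7/50+9/50→8/25; 19/100+6/25→43/100; 1/4+8/25→57/100; 43/100+57/100→1. L = 123/50 ≈ 2.4600.
Efficiency = H/L = 2.4234/2.4600 = 98.5%.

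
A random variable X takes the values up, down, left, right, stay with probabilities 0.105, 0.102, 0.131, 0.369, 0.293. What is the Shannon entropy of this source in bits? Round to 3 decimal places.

2.111 bits

H = −Σ pᵢ log₂ pᵢ.
−0.105·log₂(0.105) = 0.3414
−0.102·log₂(0.102) = 0.3359
−0.131·log₂(0.131) = 0.3841
−0.369·log₂(0.369) = 0.5307
−0.293·log₂(0.293) = 0.5189
Sum ≈ 2.1111 → 2.111 bits.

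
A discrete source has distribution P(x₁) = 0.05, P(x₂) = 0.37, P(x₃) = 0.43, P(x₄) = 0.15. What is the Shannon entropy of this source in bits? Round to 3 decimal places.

H = −Σ pᵢ log₂ pᵢ.
−0.05·log₂(0.05) = 0.2161
−0.37·log₂(0.37) = 0.5307
−0.43·log₂(0.43) = 0.5236
−0.15·log₂(0.15) = 0.4105
Sum ≈ 1.6809 → 1.681 bits.

1.681 bits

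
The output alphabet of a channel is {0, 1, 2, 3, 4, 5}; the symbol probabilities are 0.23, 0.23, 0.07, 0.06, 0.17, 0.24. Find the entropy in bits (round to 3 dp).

2.416 bits

H = −Σ pᵢ log₂ pᵢ.
−0.23·log₂(0.23) = 0.4877
−0.23·log₂(0.23) = 0.4877
−0.07·log₂(0.07) = 0.2686
−0.06·log₂(0.06) = 0.2435
−0.17·log₂(0.17) = 0.4346
−0.24·log₂(0.24) = 0.4941
Sum ≈ 2.4161 → 2.416 bits.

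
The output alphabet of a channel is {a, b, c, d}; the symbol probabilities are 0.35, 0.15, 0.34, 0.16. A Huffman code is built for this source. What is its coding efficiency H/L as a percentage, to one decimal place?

Entropy H = −Σ p log₂ p ≈ 1.8928 bits.
Huffman merges: 3/20+4/25→31/100; 31/100+17/50→13/20; 7/20+13/20→1. L = 49/25 ≈ 1.9600.
Efficiency = H/L = 1.8928/1.9600 = 96.6%.

96.6%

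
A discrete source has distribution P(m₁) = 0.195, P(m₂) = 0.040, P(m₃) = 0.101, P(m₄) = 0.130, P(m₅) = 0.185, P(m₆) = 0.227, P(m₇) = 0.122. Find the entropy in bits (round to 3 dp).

H = −Σ pᵢ log₂ pᵢ.
−0.195·log₂(0.195) = 0.4599
−0.040·log₂(0.040) = 0.1858
−0.101·log₂(0.101) = 0.3341
−0.130·log₂(0.130) = 0.3826
−0.185·log₂(0.185) = 0.4504
−0.227·log₂(0.227) = 0.4856
−0.122·log₂(0.122) = 0.3703
Sum ≈ 2.6686 → 2.669 bits.

2.669 bits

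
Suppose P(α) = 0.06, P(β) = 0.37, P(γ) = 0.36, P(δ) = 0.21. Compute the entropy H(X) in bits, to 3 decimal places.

H = −Σ pᵢ log₂ pᵢ.
−0.06·log₂(0.06) = 0.2435
−0.37·log₂(0.37) = 0.5307
−0.36·log₂(0.36) = 0.5306
−0.21·log₂(0.21) = 0.4728
Sum ≈ 1.7777 → 1.778 bits.

1.778 bits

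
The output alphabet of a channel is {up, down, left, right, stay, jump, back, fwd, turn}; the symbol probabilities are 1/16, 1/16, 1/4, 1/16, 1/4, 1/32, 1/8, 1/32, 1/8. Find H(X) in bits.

Each probability is a power of 1/2, so log₂(1/p) is an integer.
H = Σ p·log₂(1/p) = 1/16·4 + 1/16·4 + 1/4·2 + 1/16·4 + 1/4·2 + 1/32·5 + 1/8·3 + 1/32·5 + 1/8·3 = 2.8125 bits.

2.8125 bits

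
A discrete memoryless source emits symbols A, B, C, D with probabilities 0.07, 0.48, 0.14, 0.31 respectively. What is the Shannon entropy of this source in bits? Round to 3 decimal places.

1.698 bits

H = −Σ pᵢ log₂ pᵢ.
−0.07·log₂(0.07) = 0.2686
−0.48·log₂(0.48) = 0.5083
−0.14·log₂(0.14) = 0.3971
−0.31·log₂(0.31) = 0.5238
Sum ≈ 1.6977 → 1.698 bits.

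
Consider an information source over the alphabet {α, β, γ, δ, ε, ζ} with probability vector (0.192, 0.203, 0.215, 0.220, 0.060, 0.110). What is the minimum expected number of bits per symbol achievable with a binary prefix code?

Repeatedly combine the two least-probable nodes; the expected code length is the sum of the merged weights.
merge 3/50 + 11/100 → 17/100
merge 17/100 + 24/125 → 181/500
merge 203/1000 + 43/200 → 209/500
merge 11/50 + 181/500 → 291/500
merge 209/500 + 291/500 → 1
L = 17/100 + 181/500 + 209/500 + 291/500 + 1 = 633/250 = 2.532 bits/symbol.

2.532 bits/symbol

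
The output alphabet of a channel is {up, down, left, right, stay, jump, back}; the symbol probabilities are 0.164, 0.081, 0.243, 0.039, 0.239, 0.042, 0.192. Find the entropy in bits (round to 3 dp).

H = −Σ pᵢ log₂ pᵢ.
−0.164·log₂(0.164) = 0.4278
−0.081·log₂(0.081) = 0.2937
−0.243·log₂(0.243) = 0.4960
−0.039·log₂(0.039) = 0.1825
−0.239·log₂(0.239) = 0.4935
−0.042·log₂(0.042) = 0.1921
−0.192·log₂(0.192) = 0.4571
Sum ≈ 2.5427 → 2.543 bits.

2.543 bits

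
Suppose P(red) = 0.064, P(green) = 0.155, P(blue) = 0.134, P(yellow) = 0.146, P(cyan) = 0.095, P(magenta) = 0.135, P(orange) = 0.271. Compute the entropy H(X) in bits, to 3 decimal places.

H = −Σ pᵢ log₂ pᵢ.
−0.064·log₂(0.064) = 0.2538
−0.155·log₂(0.155) = 0.4169
−0.134·log₂(0.134) = 0.3886
−0.146·log₂(0.146) = 0.4053
−0.095·log₂(0.095) = 0.3226
−0.135·log₂(0.135) = 0.3900
−0.271·log₂(0.271) = 0.5105
Sum ≈ 2.6876 → 2.688 bits.

2.688 bits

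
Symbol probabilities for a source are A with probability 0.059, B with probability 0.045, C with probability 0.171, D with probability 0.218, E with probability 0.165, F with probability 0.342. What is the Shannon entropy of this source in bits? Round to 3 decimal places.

H = −Σ pᵢ log₂ pᵢ.
−0.059·log₂(0.059) = 0.2409
−0.045·log₂(0.045) = 0.2013
−0.171·log₂(0.171) = 0.4357
−0.218·log₂(0.218) = 0.4791
−0.165·log₂(0.165) = 0.4289
−0.342·log₂(0.342) = 0.5294
Sum ≈ 2.3153 → 2.315 bits.

2.315 bits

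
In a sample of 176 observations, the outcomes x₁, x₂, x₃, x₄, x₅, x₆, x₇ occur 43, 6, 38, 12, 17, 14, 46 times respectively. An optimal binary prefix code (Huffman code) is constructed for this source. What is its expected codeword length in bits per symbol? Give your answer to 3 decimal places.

Probabilities are the counts divided by 176.
Repeatedly combine the two least-probable nodes; the expected code length is the sum of the merged weights.
merge 3/88 + 3/44 → 9/88
merge 7/88 + 17/176 → 31/176
merge 9/88 + 31/176 → 49/176
merge 19/88 + 43/176 → 81/176
merge 23/88 + 49/176 → 95/176
merge 81/176 + 95/176 → 1
L = 9/88 + 31/176 + 49/176 + 81/176 + 95/176 + 1 = 225/88 ≈ 2.557 bits/symbol.

2.557 bits/symbol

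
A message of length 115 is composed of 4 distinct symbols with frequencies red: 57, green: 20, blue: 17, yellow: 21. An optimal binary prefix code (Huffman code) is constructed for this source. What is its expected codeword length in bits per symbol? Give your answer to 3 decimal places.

Probabilities are the counts divided by 115.
Repeatedly combine the two least-probable nodes; the expected code length is the sum of the merged weights.
merge 17/115 + 4/23 → 37/115
merge 21/115 + 37/115 → 58/115
merge 57/115 + 58/115 → 1
L = 37/115 + 58/115 + 1 = 42/23 ≈ 1.826 bits/symbol.

1.826 bits/symbol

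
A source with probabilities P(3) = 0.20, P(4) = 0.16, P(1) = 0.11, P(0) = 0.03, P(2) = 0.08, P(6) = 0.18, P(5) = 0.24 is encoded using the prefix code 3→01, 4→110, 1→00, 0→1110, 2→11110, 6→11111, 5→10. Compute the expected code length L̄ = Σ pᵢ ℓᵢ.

L̄ = Σ pᵢ·ℓᵢ = 0.20·2 + 0.16·3 + 0.11·2 + 0.03·4 + 0.08·5 + 0.18·5 + 0.24·2 = 3 bits/symbol.

3 bits/symbol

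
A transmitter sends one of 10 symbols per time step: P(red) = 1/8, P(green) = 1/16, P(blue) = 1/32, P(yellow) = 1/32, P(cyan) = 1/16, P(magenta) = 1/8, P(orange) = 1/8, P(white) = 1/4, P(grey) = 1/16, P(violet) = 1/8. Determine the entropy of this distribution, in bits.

3.0625 bits

Each probability is a power of 1/2, so log₂(1/p) is an integer.
H = Σ p·log₂(1/p) = 1/8·3 + 1/16·4 + 1/32·5 + 1/32·5 + 1/16·4 + 1/8·3 + 1/8·3 + 1/4·2 + 1/16·4 + 1/8·3 = 3.0625 bits.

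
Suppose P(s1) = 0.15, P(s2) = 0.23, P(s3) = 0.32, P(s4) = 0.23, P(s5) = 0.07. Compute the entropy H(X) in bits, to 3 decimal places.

H = −Σ pᵢ log₂ pᵢ.
−0.15·log₂(0.15) = 0.4105
−0.23·log₂(0.23) = 0.4877
−0.32·log₂(0.32) = 0.5260
−0.23·log₂(0.23) = 0.4877
−0.07·log₂(0.07) = 0.2686
Sum ≈ 2.1805 → 2.180 bits.

2.180 bits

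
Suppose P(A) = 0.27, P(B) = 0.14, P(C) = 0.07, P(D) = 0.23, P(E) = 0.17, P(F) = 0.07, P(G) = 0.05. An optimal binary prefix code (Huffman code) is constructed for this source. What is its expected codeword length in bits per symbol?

Repeatedly combine the two least-probable nodes; the expected code length is the sum of the merged weights.
merge 1/20 + 7/100 → 3/25
merge 7/100 + 3/25 → 19/100
merge 7/50 + 17/100 → 31/100
merge 19/100 + 23/100 → 21/50
merge 27/100 + 31/100 → 29/50
merge 21/50 + 29/50 → 1
L = 3/25 + 19/100 + 31/100 + 21/50 + 29/50 + 1 = 131/50 = 2.62 bits/symbol.

2.62 bits/symbol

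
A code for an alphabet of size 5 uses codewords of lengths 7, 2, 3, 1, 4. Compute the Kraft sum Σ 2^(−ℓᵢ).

With common denominator 2^7 = 128: Σ 2^(−ℓᵢ) = 1/128 + 32/128 + 16/128 + 64/128 + 8/128 = 121/128 = 0.9453125.

0.9453125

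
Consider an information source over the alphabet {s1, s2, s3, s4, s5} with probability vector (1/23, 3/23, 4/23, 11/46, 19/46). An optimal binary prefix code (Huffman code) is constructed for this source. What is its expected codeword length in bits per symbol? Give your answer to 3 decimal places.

Repeatedly combine the two least-probable nodes; the expected code length is the sum of the merged weights.
merge 1/23 + 3/23 → 4/23
merge 4/23 + 4/23 → 8/23
merge 11/46 + 8/23 → 27/46
merge 19/46 + 27/46 → 1
L = 4/23 + 8/23 + 27/46 + 1 = 97/46 ≈ 2.109 bits/symbol.

2.109 bits/symbol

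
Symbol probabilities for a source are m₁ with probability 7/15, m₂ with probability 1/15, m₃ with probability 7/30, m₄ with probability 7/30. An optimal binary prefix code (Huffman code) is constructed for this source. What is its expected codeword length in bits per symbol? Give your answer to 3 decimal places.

1.833 bits/symbol

Repeatedly combine the two least-probable nodes; the expected code length is the sum of the merged weights.
merge 1/15 + 7/30 → 3/10
merge 7/30 + 3/10 → 8/15
merge 7/15 + 8/15 → 1
L = 3/10 + 8/15 + 1 = 11/6 ≈ 1.833 bits/symbol.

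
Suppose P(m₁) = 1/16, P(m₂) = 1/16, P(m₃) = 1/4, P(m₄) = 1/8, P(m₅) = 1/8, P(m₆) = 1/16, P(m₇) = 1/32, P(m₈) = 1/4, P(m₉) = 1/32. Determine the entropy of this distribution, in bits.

2.8125 bits

Each probability is a power of 1/2, so log₂(1/p) is an integer.
H = Σ p·log₂(1/p) = 1/16·4 + 1/16·4 + 1/4·2 + 1/8·3 + 1/8·3 + 1/16·4 + 1/32·5 + 1/4·2 + 1/32·5 = 2.8125 bits.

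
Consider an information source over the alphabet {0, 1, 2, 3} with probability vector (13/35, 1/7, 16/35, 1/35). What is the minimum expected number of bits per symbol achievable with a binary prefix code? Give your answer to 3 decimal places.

Repeatedly combine the two least-probable nodes; the expected code length is the sum of the merged weights.
merge 1/35 + 1/7 → 6/35
merge 6/35 + 13/35 → 19/35
merge 16/35 + 19/35 → 1
L = 6/35 + 19/35 + 1 = 12/7 ≈ 1.714 bits/symbol.

1.714 bits/symbol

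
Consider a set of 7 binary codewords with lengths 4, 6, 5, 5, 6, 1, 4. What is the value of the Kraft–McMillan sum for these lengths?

0.71875

With common denominator 2^6 = 64: Σ 2^(−ℓᵢ) = 4/64 + 1/64 + 2/64 + 2/64 + 1/64 + 32/64 + 4/64 = 46/64 = 0.71875.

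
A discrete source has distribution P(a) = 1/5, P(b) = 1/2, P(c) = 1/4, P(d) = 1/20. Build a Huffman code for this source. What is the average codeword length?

Repeatedly combine the two least-probable nodes; the expected code length is the sum of the merged weights.
merge 1/20 + 1/5 → 1/4
merge 1/4 + 1/4 → 1/2
merge 1/2 + 1/2 → 1
L = 1/4 + 1/2 + 1 = 7/4 = 1.75 bits/symbol.

1.75 bits/symbol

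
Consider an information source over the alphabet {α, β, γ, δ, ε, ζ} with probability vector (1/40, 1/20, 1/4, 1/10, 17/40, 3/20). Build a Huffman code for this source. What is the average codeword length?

Repeatedly combine the two least-probable nodes; the expected code length is the sum of the merged weights.
merge 1/40 + 1/20 → 3/40
merge 3/40 + 1/10 → 7/40
merge 3/20 + 7/40 → 13/40
merge 1/4 + 13/40 → 23/40
merge 17/40 + 23/40 → 1
L = 3/40 + 7/40 + 13/40 + 23/40 + 1 = 43/20 = 2.15 bits/symbol.

2.15 bits/symbol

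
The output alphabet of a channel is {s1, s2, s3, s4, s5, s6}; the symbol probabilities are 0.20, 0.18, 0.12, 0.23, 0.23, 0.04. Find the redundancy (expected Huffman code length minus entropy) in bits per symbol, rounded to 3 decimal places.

Entropy H = −Σ p log₂ p ≈ 2.4379 bits.
Huffman merges: 1/25+3/25→4/25; 4/25+9/50→17/50; 1/5+23/100→43/100; 23/100+17/50→57/100; 43/100+57/100→1. L = 5/2 ≈ 2.5000.
L − H = 2.5000 − 2.4379 = 0.062 bits.

0.062 bits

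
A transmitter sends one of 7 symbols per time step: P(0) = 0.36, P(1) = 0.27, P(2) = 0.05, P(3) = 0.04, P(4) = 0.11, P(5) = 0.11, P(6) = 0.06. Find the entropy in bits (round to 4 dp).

H = −Σ pᵢ log₂ pᵢ.
−0.36·log₂(0.36) = 0.5306
−0.27·log₂(0.27) = 0.5100
−0.05·log₂(0.05) = 0.2161
−0.04·log₂(0.04) = 0.1858
−0.11·log₂(0.11) = 0.3503
−0.11·log₂(0.11) = 0.3503
−0.06·log₂(0.06) = 0.2435
Sum ≈ 2.3866 → 2.3866 bits.

2.3866 bits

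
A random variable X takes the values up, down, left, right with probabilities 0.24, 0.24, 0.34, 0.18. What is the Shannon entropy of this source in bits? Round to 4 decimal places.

1.9628 bits

H = −Σ pᵢ log₂ pᵢ.
−0.24·log₂(0.24) = 0.4941
−0.24·log₂(0.24) = 0.4941
−0.34·log₂(0.34) = 0.5292
−0.18·log₂(0.18) = 0.4453
Sum ≈ 1.9628 → 1.9628 bits.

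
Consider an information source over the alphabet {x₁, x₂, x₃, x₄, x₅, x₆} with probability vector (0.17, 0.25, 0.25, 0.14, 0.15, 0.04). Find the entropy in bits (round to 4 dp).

H = −Σ pᵢ log₂ pᵢ.
−0.17·log₂(0.17) = 0.4346
−0.25·log₂(0.25) = 0.5000
−0.25·log₂(0.25) = 0.5000
−0.14·log₂(0.14) = 0.3971
−0.15·log₂(0.15) = 0.4105
−0.04·log₂(0.04) = 0.1858
Sum ≈ 2.4280 → 2.4280 bits.

2.4280 bits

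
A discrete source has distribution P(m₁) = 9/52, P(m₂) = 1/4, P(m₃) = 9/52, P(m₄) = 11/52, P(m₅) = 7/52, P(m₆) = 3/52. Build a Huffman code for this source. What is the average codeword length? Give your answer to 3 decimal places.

Repeatedly combine the two least-probable nodes; the expected code length is the sum of the merged weights.
merge 3/52 + 7/52 → 5/26
merge 9/52 + 9/52 → 9/26
merge 5/26 + 11/52 → 21/52
merge 1/4 + 9/26 → 31/52
merge 21/52 + 31/52 → 1
L = 5/26 + 9/26 + 21/52 + 31/52 + 1 = 33/13 ≈ 2.538 bits/symbol.

2.538 bits/symbol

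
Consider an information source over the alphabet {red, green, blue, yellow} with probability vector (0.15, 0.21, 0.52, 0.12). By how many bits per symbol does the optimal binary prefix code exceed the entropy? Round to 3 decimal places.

0.009 bits

Entropy H = −Σ p log₂ p ≈ 1.7410 bits.
Huffman merges: 3/25+3/20→27/100; 21/100+27/100→12/25; 12/25+13/25→1. L = 7/4 ≈ 1.7500.
L − H = 1.7500 − 1.7410 = 0.009 bits.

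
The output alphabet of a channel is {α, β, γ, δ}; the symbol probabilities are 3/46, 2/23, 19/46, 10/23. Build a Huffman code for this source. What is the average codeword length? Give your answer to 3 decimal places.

1.717 bits/symbol

Repeatedly combine the two least-probable nodes; the expected code length is the sum of the merged weights.
merge 3/46 + 2/23 → 7/46
merge 7/46 + 19/46 → 13/23
merge 10/23 + 13/23 → 1
L = 7/46 + 13/23 + 1 = 79/46 ≈ 1.717 bits/symbol.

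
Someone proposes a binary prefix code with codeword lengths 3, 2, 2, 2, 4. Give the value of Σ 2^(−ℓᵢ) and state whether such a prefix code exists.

With common denominator 2^4 = 16: Σ 2^(−ℓᵢ) = 2/16 + 4/16 + 4/16 + 4/16 + 1/16 = 15/16 = 0.9375.
Kraft's inequality requires Σ ≤ 1; here Σ = 0.9375 ≤ 1, so such a prefix code exists.

0.9375; yes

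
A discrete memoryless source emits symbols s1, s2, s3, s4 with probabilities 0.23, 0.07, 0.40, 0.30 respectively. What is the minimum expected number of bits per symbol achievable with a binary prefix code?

1.9 bits/symbol

Repeatedly combine the two least-probable nodes; the expected code length is the sum of the merged weights.
merge 7/100 + 23/100 → 3/10
merge 3/10 + 3/10 → 3/5
merge 2/5 + 3/5 → 1
L = 3/10 + 3/5 + 1 = 19/10 = 1.9 bits/symbol.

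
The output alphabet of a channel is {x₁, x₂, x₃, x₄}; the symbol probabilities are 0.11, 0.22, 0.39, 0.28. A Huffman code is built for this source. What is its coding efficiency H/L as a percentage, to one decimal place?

Entropy H = −Σ p log₂ p ≈ 1.8749 bits.
Huffman merges: 11/100+11/50→33/100; 7/25+33/100→61/100; 39/100+61/100→1. L = 97/50 ≈ 1.9400.
Efficiency = H/L = 1.8749/1.9400 = 96.6%.

96.6%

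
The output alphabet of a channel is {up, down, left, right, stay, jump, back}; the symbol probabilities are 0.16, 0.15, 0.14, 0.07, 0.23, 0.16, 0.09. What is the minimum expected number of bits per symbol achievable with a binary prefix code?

2.77 bits/symbol

Repeatedly combine the two least-probable nodes; the expected code length is the sum of the merged weights.
merge 7/100 + 9/100 → 4/25
merge 7/50 + 3/20 → 29/100
merge 4/25 + 4/25 → 8/25
merge 4/25 + 23/100 → 39/100
merge 29/100 + 8/25 → 61/100
merge 39/100 + 61/100 → 1
L = 4/25 + 29/100 + 8/25 + 39/100 + 61/100 + 1 = 277/100 = 2.77 bits/symbol.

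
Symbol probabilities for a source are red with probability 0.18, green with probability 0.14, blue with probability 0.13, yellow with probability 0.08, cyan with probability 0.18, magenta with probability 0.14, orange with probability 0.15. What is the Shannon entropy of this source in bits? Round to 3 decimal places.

2.770 bits

H = −Σ pᵢ log₂ pᵢ.
−0.18·log₂(0.18) = 0.4453
−0.14·log₂(0.14) = 0.3971
−0.13·log₂(0.13) = 0.3826
−0.08·log₂(0.08) = 0.2915
−0.18·log₂(0.18) = 0.4453
−0.14·log₂(0.14) = 0.3971
−0.15·log₂(0.15) = 0.4105
Sum ≈ 2.7695 → 2.770 bits.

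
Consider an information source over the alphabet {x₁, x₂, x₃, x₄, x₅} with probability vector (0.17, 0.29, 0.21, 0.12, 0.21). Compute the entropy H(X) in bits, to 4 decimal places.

2.2652 bits

H = −Σ pᵢ log₂ pᵢ.
−0.17·log₂(0.17) = 0.4346
−0.29·log₂(0.29) = 0.5179
−0.21·log₂(0.21) = 0.4728
−0.12·log₂(0.12) = 0.3671
−0.21·log₂(0.21) = 0.4728
Sum ≈ 2.2652 → 2.2652 bits.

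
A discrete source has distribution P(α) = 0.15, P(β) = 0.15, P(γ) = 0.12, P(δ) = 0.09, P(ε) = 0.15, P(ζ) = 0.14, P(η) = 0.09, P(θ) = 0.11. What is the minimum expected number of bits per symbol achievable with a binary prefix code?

3 bits/symbol

Repeatedly combine the two least-probable nodes; the expected code length is the sum of the merged weights.
merge 9/100 + 9/100 → 9/50
merge 11/100 + 3/25 → 23/100
merge 7/50 + 3/20 → 29/100
merge 3/20 + 3/20 → 3/10
merge 9/50 + 23/100 → 41/100
merge 29/100 + 3/10 → 59/100
merge 41/100 + 59/100 → 1
L = 9/50 + 23/100 + 29/100 + 3/10 + 41/100 + 59/100 + 1 = 3 bits/symbol.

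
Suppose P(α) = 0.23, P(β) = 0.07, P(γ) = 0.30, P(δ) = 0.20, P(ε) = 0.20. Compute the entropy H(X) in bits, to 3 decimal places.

2.206 bits

H = −Σ pᵢ log₂ pᵢ.
−0.23·log₂(0.23) = 0.4877
−0.07·log₂(0.07) = 0.2686
−0.30·log₂(0.30) = 0.5211
−0.20·log₂(0.20) = 0.4644
−0.20·log₂(0.20) = 0.4644
Sum ≈ 2.2061 → 2.206 bits.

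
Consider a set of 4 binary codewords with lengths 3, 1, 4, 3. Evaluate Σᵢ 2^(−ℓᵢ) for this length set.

With common denominator 2^4 = 16: Σ 2^(−ℓᵢ) = 2/16 + 8/16 + 1/16 + 2/16 = 13/16 = 0.8125.

0.8125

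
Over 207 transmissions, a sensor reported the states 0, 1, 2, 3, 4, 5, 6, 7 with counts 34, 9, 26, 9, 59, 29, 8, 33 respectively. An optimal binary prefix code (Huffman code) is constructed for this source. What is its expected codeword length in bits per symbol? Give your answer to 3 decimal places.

2.758 bits/symbol

Probabilities are the counts divided by 207.
Repeatedly combine the two least-probable nodes; the expected code length is the sum of the merged weights.
merge 8/207 + 1/23 → 17/207
merge 1/23 + 17/207 → 26/207
merge 26/207 + 26/207 → 52/207
merge 29/207 + 11/69 → 62/207
merge 34/207 + 52/207 → 86/207
merge 59/207 + 62/207 → 121/207
merge 86/207 + 121/207 → 1
L = 17/207 + 26/207 + 52/207 + 62/207 + 86/207 + 121/207 + 1 = 571/207 ≈ 2.758 bits/symbol.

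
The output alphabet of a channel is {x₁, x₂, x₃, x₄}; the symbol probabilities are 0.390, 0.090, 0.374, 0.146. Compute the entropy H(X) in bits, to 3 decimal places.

1.778 bits

H = −Σ pᵢ log₂ pᵢ.
−0.390·log₂(0.390) = 0.5298
−0.090·log₂(0.090) = 0.3127
−0.374·log₂(0.374) = 0.5307
−0.146·log₂(0.146) = 0.4053
Sum ≈ 1.7784 → 1.778 bits.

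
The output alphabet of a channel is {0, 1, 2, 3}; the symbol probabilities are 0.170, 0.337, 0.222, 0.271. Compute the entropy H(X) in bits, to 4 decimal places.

H = −Σ pᵢ log₂ pᵢ.
−0.170·log₂(0.170) = 0.4346
−0.337·log₂(0.337) = 0.5288
−0.222·log₂(0.222) = 0.4820
−0.271·log₂(0.271) = 0.5105
Sum ≈ 1.9559 → 1.9559 bits.

1.9559 bits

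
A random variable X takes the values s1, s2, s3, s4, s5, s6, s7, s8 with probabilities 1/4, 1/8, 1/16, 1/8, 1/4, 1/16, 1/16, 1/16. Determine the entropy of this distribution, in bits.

Each probability is a power of 1/2, so log₂(1/p) is an integer.
H = Σ p·log₂(1/p) = 1/4·2 + 1/8·3 + 1/16·4 + 1/8·3 + 1/4·2 + 1/16·4 + 1/16·4 + 1/16·4 = 2.75 bits.

2.75 bits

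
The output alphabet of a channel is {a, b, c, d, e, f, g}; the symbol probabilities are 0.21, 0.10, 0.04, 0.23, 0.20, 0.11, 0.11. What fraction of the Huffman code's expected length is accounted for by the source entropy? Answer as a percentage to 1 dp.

97.9%

Entropy H = −Σ p log₂ p ≈ 2.6434 bits.
Huffman merges: 1/25+1/10→7/50; 11/100+11/100→11/50; 7/50+1/5→17/50; 21/100+11/50→43/100; 23/100+17/50→57/100; 43/100+57/100→1. L = 27/10 ≈ 2.7000.
Efficiency = H/L = 2.6434/2.7000 = 97.9%.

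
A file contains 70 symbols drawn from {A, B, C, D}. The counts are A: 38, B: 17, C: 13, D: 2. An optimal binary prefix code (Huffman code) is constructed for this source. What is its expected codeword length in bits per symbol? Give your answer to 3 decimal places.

1.671 bits/symbol

Probabilities are the counts divided by 70.
Repeatedly combine the two least-probable nodes; the expected code length is the sum of the merged weights.
merge 1/35 + 13/70 → 3/14
merge 3/14 + 17/70 → 16/35
merge 16/35 + 19/35 → 1
L = 3/14 + 16/35 + 1 = 117/70 ≈ 1.671 bits/symbol.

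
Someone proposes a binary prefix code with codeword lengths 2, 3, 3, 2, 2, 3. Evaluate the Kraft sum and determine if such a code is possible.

1.125; no

With common denominator 2^3 = 8: Σ 2^(−ℓᵢ) = 2/8 + 1/8 + 1/8 + 2/8 + 2/8 + 1/8 = 9/8 = 1.125.
Kraft's inequality requires Σ ≤ 1; here Σ = 1.125 > 1, so no such prefix code exists.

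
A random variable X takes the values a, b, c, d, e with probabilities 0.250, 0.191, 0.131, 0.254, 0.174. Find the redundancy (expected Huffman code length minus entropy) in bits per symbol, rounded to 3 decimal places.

Entropy H = −Σ p log₂ p ≈ 2.2815 bits.
Huffman merges: 131/1000+87/500→61/200; 191/1000+1/4→441/1000; 127/500+61/200→559/1000; 441/1000+559/1000→1. L = 461/200 ≈ 2.3050.
L − H = 2.3050 − 2.2815 = 0.024 bits.

0.024 bits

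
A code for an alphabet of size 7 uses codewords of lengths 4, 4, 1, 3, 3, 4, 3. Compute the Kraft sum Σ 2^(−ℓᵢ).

1.0625

With common denominator 2^4 = 16: Σ 2^(−ℓᵢ) = 1/16 + 1/16 + 8/16 + 2/16 + 2/16 + 1/16 + 2/16 = 17/16 = 1.0625.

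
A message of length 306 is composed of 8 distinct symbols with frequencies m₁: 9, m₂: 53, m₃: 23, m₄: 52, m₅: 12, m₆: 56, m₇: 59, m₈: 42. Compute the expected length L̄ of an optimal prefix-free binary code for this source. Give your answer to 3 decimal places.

Probabilities are the counts divided by 306.
Repeatedly combine the two least-probable nodes; the expected code length is the sum of the merged weights.
merge 1/34 + 2/51 → 7/102
merge 7/102 + 23/306 → 22/153
merge 7/51 + 22/153 → 43/153
merge 26/153 + 53/306 → 35/102
merge 28/153 + 59/306 → 115/306
merge 43/153 + 35/102 → 191/306
merge 115/306 + 191/306 → 1
L = 7/102 + 22/153 + 43/153 + 35/102 + 115/306 + 191/306 + 1 = 434/153 ≈ 2.837 bits/symbol.

2.837 bits/symbol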